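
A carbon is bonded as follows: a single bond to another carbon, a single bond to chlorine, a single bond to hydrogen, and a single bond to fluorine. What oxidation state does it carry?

+1

Bonds to more-electronegative neighbours contribute +1 each, bonds to H or metals contribute −1 each, and C–C bonds contribute 0.
The carbon has one bond to C (0), one bond to H (-1), one bond to Cl (+1), one bond to F (+1).
Oxidation state = 0 − 1 + 1 + 1 = +1.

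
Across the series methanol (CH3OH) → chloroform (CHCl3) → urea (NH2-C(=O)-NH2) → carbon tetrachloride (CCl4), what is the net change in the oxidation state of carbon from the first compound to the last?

Carbon oxidation states along the series — methanol: -2, chloroform: +2, urea: +4, carbon tetrachloride: +4.
Net change = +4 − (-2) = +6.

+6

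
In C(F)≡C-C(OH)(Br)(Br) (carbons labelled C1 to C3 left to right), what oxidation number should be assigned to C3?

+3

Count +1 for every bond to an atom more electronegative than carbon and −1 for every bond to one less electronegative; C–C bonds are 0.
C3 has one bond to C (0), one bond to O (+1), one bond to Br (+1), one bond to Br (+1).
Oxidation state = 0 + 1 + 1 + 1 = +3.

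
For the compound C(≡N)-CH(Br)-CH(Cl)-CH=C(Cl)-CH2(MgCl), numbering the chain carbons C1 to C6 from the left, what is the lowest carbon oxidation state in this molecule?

-3

Tallying each carbon's bonds:
C1: 1C, 3N → 0 + 3 = +3
C2: 2C, 1H, 1Br → 0 − 1 + 1 = 0
C3: 2C, 1H, 1Cl → 0 − 1 + 1 = 0
C4: 3C, 1H → 0 − 1 = -1
C5: 3C, 1Cl → 0 + 1 = +1
C6: 1C, 2H, 1Mg → 0 − 2 − 1 = -3
The lowest value is -3.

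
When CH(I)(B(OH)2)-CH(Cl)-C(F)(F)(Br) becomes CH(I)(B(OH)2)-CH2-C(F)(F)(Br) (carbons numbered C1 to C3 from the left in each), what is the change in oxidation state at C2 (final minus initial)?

Before: C2 has 2 bonds to C, 1 bond to H, 1 bond to Cl → oxidation state 0.
After: C2 has 2 bonds to C, 2 bonds to H → oxidation state -2.
Δ = -2 − (0) = -2, so this is a reduction at C2.

-2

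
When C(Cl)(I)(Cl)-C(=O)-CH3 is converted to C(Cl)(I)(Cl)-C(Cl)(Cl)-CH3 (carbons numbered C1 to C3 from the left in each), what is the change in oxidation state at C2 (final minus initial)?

Before: C2 has 2 bonds to C, 2 bonds to O → oxidation state +2.
After: C2 has 2 bonds to C, 2 bonds to Cl → oxidation state +2.
Δ = +2 − (+2) = 0, so no net redox change at C2.

0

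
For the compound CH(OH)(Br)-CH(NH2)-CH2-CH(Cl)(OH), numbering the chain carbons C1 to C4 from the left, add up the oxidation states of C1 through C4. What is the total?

0

Tallying each carbon's bonds:
C1: 1C, 1H, 1O, 1Br → 0 − 1 + 1 + 1 = +1
C2: 2C, 1H, 1N → 0 − 1 + 1 = 0
C3: 2C, 2H → 0 − 2 = -2
C4: 1C, 1H, 1O, 1Cl → 0 − 1 + 1 + 1 = +1
Sum = +1 + 0 − 2 + 1 = 0.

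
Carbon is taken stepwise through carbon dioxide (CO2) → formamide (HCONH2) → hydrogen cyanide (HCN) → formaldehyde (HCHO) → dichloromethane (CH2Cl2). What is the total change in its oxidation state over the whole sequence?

Carbon oxidation states along the series — carbon dioxide: +4, formamide: +2, hydrogen cyanide: +2, formaldehyde: 0, dichloromethane: 0.
Net change = 0 − (+4) = -4.

-4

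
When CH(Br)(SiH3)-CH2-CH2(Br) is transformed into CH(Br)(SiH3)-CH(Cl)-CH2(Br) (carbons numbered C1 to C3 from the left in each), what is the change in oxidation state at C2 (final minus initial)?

Before: C2 has 2 bonds to C, 2 bonds to H → oxidation state -2.
After: C2 has 2 bonds to C, 1 bond to H, 1 bond to Cl → oxidation state 0.
Δ = 0 − (-2) = +2, so this is an oxidation at C2.

+2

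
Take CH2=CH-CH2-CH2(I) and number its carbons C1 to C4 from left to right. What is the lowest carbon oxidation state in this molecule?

Count +1 for every bond to an atom more electronegative than carbon and −1 for every bond to one less electronegative; C–C bonds are 0. Tallying each carbon:
C1: 2C, 2H → 0 − 2 = -2
C2: 3C, 1H → 0 − 1 = -1
C3: 2C, 2H → 0 − 2 = -2
C4: 1C, 2H, 1I → 0 − 2 + 1 = -1
The lowest value is -2.

-2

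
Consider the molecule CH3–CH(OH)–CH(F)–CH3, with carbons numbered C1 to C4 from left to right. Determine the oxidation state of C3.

Each bond to a more electronegative atom (O, N, halogen) counts +1, each bond to a less electronegative atom (H, metal, B, Si) counts −1, and each C–C bond counts 0.
C3 has one bond to C (0), one bond to C (0), one bond to F (+1), one bond to H (-1).
Oxidation state = 0 + 0 + 1 − 1 = 0.

0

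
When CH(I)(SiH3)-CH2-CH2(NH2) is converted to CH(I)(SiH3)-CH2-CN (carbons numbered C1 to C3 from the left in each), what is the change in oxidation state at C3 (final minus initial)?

Before: C3 has 1 bond to C, 2 bonds to H, 1 bond to N → oxidation state -1.
After: C3 has 1 bond to C, 3 bonds to N → oxidation state +3.
Δ = +3 − (-1) = +4, so this is an oxidation at C3.

+4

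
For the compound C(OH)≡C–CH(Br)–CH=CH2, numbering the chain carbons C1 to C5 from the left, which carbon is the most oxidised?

C1

Assign +1 per bond to O/N/halogen, −1 per bond to H or an electropositive element, and 0 per bond to carbon. Tallying each carbon:
C1: 3C, 1O → 0 + 1 = +1
C2: 4C → 0 = 0
C3: 2C, 1H, 1Br → 0 − 1 + 1 = 0
C4: 3C, 1H → 0 − 1 = -1
C5: 2C, 2H → 0 − 2 = -2
The most oxidised carbon is C1 at +1.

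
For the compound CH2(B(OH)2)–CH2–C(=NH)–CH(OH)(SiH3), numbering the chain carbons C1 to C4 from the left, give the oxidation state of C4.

Count +1 for every bond to an atom more electronegative than carbon and −1 for every bond to one less electronegative; C–C bonds are 0.
C4 has one bond to C (0), one bond to H (-1), one bond to O (+1), one bond to Si (-1).
Oxidation state = 0 − 1 + 1 − 1 = -1.

-1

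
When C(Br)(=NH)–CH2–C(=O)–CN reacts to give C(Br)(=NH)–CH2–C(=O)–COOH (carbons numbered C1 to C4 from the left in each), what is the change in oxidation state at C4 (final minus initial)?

0

Before: C4 has 1 bond to C, 3 bonds to N → oxidation state +3.
After: C4 has 1 bond to C, 3 bonds to O → oxidation state +3.
Δ = +3 − (+3) = 0, so no net redox change at C4.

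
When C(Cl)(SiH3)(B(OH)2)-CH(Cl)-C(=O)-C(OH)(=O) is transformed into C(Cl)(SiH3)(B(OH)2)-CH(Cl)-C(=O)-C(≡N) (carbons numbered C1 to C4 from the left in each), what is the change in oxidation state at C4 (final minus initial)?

Before: C4 has 1 bond to C, 3 bonds to O → oxidation state +3.
After: C4 has 1 bond to C, 3 bonds to N → oxidation state +3.
Δ = +3 − (+3) = 0, so no net redox change at C4.

0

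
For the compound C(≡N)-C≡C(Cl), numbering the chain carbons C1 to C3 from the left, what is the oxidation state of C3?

C3 has a triple bond to C (3×0 = 0), one bond to Cl (+1).
Oxidation state = 0 + 1 = +1.

+1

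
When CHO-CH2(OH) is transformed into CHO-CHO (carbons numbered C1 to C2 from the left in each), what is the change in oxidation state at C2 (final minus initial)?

Before: C2 has 1 bond to C, 2 bonds to H, 1 bond to O → oxidation state -1.
After: C2 has 1 bond to C, 1 bond to H, 2 bonds to O → oxidation state +1.
Δ = +1 − (-1) = +2, so this is an oxidation at C2.

+2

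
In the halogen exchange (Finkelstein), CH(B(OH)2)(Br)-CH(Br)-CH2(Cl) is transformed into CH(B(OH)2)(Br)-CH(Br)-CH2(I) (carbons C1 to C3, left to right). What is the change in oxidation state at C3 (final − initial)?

Before: C3 has 1 bond to C, 2 bonds to H, 1 bond to Cl → oxidation state -1.
After: C3 has 1 bond to C, 2 bonds to H, 1 bond to I → oxidation state -1.
Δ = -1 − (-1) = 0, so no net redox change at C3.

0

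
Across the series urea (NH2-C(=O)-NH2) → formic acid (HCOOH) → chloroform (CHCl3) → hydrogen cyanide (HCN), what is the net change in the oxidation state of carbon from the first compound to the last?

Carbon oxidation states along the series — urea: +4, formic acid: +2, chloroform: +2, hydrogen cyanide: +2.
Net change = +2 − (+4) = -2.

-2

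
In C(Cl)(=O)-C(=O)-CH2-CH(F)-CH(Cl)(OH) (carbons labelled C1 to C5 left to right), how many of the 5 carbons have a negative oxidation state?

1

Tallying each carbon's bonds:
C1: 1C, 2O, 1Cl → 0 + 2 + 1 = +3
C2: 2C, 2O → 0 + 2 = +2
C3: 2C, 2H → 0 − 2 = -2
C4: 2C, 1H, 1F → 0 − 1 + 1 = 0
C5: 1C, 1H, 1O, 1Cl → 0 − 1 + 1 + 1 = +1
1 carbon (C3) meets the condition.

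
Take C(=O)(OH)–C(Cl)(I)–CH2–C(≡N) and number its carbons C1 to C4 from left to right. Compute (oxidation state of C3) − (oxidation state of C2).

C3: 2C, 2H → 0 − 2 = -2
C2: 2C, 1Cl, 1I → 0 + 1 + 1 = +2
Difference: -2 − (+2) = -4.

-4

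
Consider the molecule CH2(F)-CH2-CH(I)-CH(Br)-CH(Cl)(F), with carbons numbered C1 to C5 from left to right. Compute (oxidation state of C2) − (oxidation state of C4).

-2

C2: 2C, 2H → 0 − 2 = -2
C4: 2C, 1H, 1Br → 0 − 1 + 1 = 0
Difference: -2 − (0) = -2.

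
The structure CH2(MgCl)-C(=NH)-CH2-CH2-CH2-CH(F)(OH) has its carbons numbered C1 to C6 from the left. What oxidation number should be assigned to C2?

Bonds to more-electronegative neighbours contribute +1 each, bonds to H or metals contribute −1 each, and C–C bonds contribute 0.
C2 has one bond to C (0), one bond to C (0), a double bond to N (2×+1 = +2).
Oxidation state = 0 + 0 + 2 = +2.

+2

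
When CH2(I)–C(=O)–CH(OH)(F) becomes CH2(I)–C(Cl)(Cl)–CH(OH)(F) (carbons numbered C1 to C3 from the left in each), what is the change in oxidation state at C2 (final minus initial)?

Before: C2 has 2 bonds to C, 2 bonds to O → oxidation state +2.
After: C2 has 2 bonds to C, 2 bonds to Cl → oxidation state +2.
Δ = +2 − (+2) = 0, so no net redox change at C2.

0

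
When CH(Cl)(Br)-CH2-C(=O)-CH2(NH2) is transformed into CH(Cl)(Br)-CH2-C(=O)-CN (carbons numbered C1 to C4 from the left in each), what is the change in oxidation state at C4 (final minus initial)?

+4

Before: C4 has 1 bond to C, 2 bonds to H, 1 bond to N → oxidation state -1.
After: C4 has 1 bond to C, 3 bonds to N → oxidation state +3.
Δ = +3 − (-1) = +4, so this is an oxidation at C4.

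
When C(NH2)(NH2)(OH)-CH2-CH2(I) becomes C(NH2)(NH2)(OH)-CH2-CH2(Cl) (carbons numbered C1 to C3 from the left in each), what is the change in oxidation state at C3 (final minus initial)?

Before: C3 has 1 bond to C, 2 bonds to H, 1 bond to I → oxidation state -1.
After: C3 has 1 bond to C, 2 bonds to H, 1 bond to Cl → oxidation state -1.
Δ = -1 − (-1) = 0, so no net redox change at C3.

0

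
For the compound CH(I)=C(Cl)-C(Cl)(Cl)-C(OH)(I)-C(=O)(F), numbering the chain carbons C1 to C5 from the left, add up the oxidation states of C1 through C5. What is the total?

Assign +1 per bond to O/N/halogen, −1 per bond to H or an electropositive element, and 0 per bond to carbon. Tallying each carbon:
C1: 2C, 1H, 1I → 0 − 1 + 1 = 0
C2: 3C, 1Cl → 0 + 1 = +1
C3: 2C, 2Cl → 0 + 2 = +2
C4: 2C, 1O, 1I → 0 + 1 + 1 = +2
C5: 1C, 2O, 1F → 0 + 2 + 1 = +3
Sum = 0 + 1 + 2 + 2 + 3 = +8.

+8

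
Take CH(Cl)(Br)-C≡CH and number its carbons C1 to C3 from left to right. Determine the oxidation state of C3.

C3 has a triple bond to C (3×0 = 0), one bond to H (-1).
Oxidation state = 0 − 1 = -1.

-1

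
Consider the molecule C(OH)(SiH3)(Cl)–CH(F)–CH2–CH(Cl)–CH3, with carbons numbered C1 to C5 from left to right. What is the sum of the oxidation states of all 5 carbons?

-4

Bonds to more-electronegative neighbours contribute +1 each, bonds to H or metals contribute −1 each, and C–C bonds contribute 0. Tallying each carbon:
C1: 1C, 1O, 1Cl, 1Si → 0 + 1 + 1 − 1 = +1
C2: 2C, 1H, 1F → 0 − 1 + 1 = 0
C3: 2C, 2H → 0 − 2 = -2
C4: 2C, 1H, 1Cl → 0 − 1 + 1 = 0
C5: 1C, 3H → 0 − 3 = -3
Sum = +1 + 0 − 2 + 0 − 3 = -4.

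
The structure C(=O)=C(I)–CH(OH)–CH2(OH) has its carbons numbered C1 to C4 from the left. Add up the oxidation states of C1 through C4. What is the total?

Count +1 for every bond to an atom more electronegative than carbon and −1 for every bond to one less electronegative; C–C bonds are 0. Tallying each carbon:
C1: 2C, 2O → 0 + 2 = +2
C2: 3C, 1I → 0 + 1 = +1
C3: 2C, 1H, 1O → 0 − 1 + 1 = 0
C4: 1C, 2H, 1O → 0 − 2 + 1 = -1
Sum = +2 + 1 + 0 − 1 = +2.

+2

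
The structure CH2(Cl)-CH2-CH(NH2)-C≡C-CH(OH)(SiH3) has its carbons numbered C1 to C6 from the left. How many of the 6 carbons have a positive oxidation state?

0

Tallying each carbon's bonds:
C1: 1C, 2H, 1Cl → 0 − 2 + 1 = -1
C2: 2C, 2H → 0 − 2 = -2
C3: 2C, 1H, 1N → 0 − 1 + 1 = 0
C4: 4C → 0 = 0
C5: 4C → 0 = 0
C6: 1C, 1H, 1O, 1Si → 0 − 1 + 1 − 1 = -1
0 carbons meet the condition.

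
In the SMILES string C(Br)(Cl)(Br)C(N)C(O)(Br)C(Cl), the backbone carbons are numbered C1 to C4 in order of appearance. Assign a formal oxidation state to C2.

0

Each bond to a more electronegative atom (O, N, halogen) counts +1, each bond to a less electronegative atom (H, metal, B, Si) counts −1, and each C–C bond counts 0.
C2 has one bond to C (0), one bond to C (0), one bond to H (-1), one bond to N (+1).
Oxidation state = 0 + 0 − 1 + 1 = 0.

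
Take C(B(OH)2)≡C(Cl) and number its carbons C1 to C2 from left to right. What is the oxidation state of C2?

+1

Assign +1 per bond to O/N/halogen, −1 per bond to H or an electropositive element, and 0 per bond to carbon.
C2 has a triple bond to C (3×0 = 0), one bond to Cl (+1).
Oxidation state = 0 + 1 = +1.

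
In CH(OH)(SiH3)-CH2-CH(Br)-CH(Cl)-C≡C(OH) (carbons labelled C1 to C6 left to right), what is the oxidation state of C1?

Assign +1 per bond to O/N/halogen, −1 per bond to H or an electropositive element, and 0 per bond to carbon.
C1 has one bond to C (0), one bond to O (+1), one bond to H (-1), one bond to Si (-1).
Oxidation state = 0 + 1 − 1 − 1 = -1.

-1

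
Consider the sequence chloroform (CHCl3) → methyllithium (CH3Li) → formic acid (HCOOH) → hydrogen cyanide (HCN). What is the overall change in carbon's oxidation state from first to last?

0

Carbon oxidation states along the series — chloroform: +2, methyllithium: -4, formic acid: +2, hydrogen cyanide: +2.
Net change = +2 − (+2) = 0.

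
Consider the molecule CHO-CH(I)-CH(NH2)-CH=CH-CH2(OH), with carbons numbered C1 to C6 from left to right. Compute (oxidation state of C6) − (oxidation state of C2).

C6: 1C, 2H, 1O → 0 − 2 + 1 = -1
C2: 2C, 1H, 1I → 0 − 1 + 1 = 0
Difference: -1 − (0) = -1.

-1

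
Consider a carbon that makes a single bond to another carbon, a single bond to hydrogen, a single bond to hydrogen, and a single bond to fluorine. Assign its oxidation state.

The carbon has one bond to C (0), one bond to H (-1), one bond to H (-1), one bond to F (+1).
Oxidation state = 0 − 1 − 1 + 1 = -1.

-1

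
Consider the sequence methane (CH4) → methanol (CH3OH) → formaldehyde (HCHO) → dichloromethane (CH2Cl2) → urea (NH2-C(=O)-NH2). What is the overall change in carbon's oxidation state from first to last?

Carbon oxidation states along the series — methane: -4, methanol: -2, formaldehyde: 0, dichloromethane: 0, urea: +4.
Net change = +4 − (-4) = +8.

+8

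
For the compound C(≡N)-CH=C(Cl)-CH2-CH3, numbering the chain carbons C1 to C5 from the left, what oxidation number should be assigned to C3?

+1

C3 has a double bond to C (2×0 = 0), one bond to C (0), one bond to Cl (+1).
Oxidation state = 0 + 0 + 1 = +1.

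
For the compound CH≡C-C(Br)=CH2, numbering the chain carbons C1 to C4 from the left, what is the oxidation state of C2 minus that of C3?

C2: 4C → 0 = 0
C3: 3C, 1Br → 0 + 1 = +1
Difference: 0 − (+1) = -1.

-1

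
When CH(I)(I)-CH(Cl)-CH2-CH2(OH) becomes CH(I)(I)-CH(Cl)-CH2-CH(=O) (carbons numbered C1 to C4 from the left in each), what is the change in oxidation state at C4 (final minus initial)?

+2

Before: C4 has 1 bond to C, 2 bonds to H, 1 bond to O → oxidation state -1.
After: C4 has 1 bond to C, 1 bond to H, 2 bonds to O → oxidation state +1.
Δ = +1 − (-1) = +2, so this is an oxidation at C4.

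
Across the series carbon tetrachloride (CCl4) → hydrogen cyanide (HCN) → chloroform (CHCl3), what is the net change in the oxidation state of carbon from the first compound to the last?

Carbon oxidation states along the series — carbon tetrachloride: +4, hydrogen cyanide: +2, chloroform: +2.
Net change = +2 − (+4) = -2.

-2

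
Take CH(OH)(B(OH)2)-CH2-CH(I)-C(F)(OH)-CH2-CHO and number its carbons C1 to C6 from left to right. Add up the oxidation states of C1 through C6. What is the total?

-2

Bonds to more-electronegative neighbours contribute +1 each, bonds to H or metals contribute −1 each, and C–C bonds contribute 0. Tallying each carbon:
C1: 1C, 1H, 1O, 1B → 0 − 1 + 1 − 1 = -1
C2: 2C, 2H → 0 − 2 = -2
C3: 2C, 1H, 1I → 0 − 1 + 1 = 0
C4: 2C, 1O, 1F → 0 + 1 + 1 = +2
C5: 2C, 2H → 0 − 2 = -2
C6: 1C, 1H, 2O → 0 − 1 + 2 = +1
Sum = -1 − 2 + 0 + 2 − 2 + 1 = -2.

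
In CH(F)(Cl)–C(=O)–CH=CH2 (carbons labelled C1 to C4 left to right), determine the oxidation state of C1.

Bonds to more-electronegative neighbours contribute +1 each, bonds to H or metals contribute −1 each, and C–C bonds contribute 0.
C1 has one bond to C (0), one bond to F (+1), one bond to Cl (+1), one bond to H (-1).
Oxidation state = 0 + 1 + 1 − 1 = +1.

+1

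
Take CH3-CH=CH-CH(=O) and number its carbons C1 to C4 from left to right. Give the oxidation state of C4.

+1

C4 has one bond to C (0), a double bond to O (2×+1 = +2), one bond to H (-1).
Oxidation state = 0 + 2 − 1 = +1.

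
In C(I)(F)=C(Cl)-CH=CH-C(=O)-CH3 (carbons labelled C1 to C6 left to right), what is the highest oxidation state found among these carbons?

+2

Tallying each carbon's bonds:
C1: 2C, 1F, 1I → 0 + 1 + 1 = +2
C2: 3C, 1Cl → 0 + 1 = +1
C3: 3C, 1H → 0 − 1 = -1
C4: 3C, 1H → 0 − 1 = -1
C5: 2C, 2O → 0 + 2 = +2
C6: 1C, 3H → 0 − 3 = -3
The highest value is +2.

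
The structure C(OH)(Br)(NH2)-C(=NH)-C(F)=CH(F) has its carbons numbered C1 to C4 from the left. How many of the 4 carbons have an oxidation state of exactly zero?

1

Tallying each carbon's bonds:
C1: 1C, 1O, 1N, 1Br → 0 + 1 + 1 + 1 = +3
C2: 2C, 2N → 0 + 2 = +2
C3: 3C, 1F → 0 + 1 = +1
C4: 2C, 1H, 1F → 0 − 1 + 1 = 0
1 carbon (C4) meets the condition.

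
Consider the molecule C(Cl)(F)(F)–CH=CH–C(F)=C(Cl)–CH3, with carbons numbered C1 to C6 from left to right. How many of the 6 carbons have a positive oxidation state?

Tallying each carbon's bonds:
C1: 1C, 2F, 1Cl → 0 + 2 + 1 = +3
C2: 3C, 1H → 0 − 1 = -1
C3: 3C, 1H → 0 − 1 = -1
C4: 3C, 1F → 0 + 1 = +1
C5: 3C, 1Cl → 0 + 1 = +1
C6: 1C, 3H → 0 − 3 = -3
3 carbons (C1, C4, C5) meet the condition.

3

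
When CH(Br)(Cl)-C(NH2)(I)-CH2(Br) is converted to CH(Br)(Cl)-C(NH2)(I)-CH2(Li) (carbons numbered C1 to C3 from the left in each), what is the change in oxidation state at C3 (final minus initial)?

Before: C3 has 1 bond to C, 2 bonds to H, 1 bond to Br → oxidation state -1.
After: C3 has 1 bond to C, 2 bonds to H, 1 bond to Li → oxidation state -3.
Δ = -3 − (-1) = -2, so this is a reduction at C3.

-2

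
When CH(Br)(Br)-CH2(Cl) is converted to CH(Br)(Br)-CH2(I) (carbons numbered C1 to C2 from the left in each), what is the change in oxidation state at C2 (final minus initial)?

0

Before: C2 has 1 bond to C, 2 bonds to H, 1 bond to Cl → oxidation state -1.
After: C2 has 1 bond to C, 2 bonds to H, 1 bond to I → oxidation state -1.
Δ = -1 − (-1) = 0, so no net redox change at C2.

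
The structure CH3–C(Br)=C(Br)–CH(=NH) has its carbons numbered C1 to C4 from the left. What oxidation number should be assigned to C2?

C2 has one bond to C (0), a double bond to C (2×0 = 0), one bond to Br (+1).
Oxidation state = 0 + 0 + 1 = +1.

+1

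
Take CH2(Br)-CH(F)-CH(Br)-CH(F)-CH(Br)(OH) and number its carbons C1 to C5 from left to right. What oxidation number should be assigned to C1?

Count +1 for every bond to an atom more electronegative than carbon and −1 for every bond to one less electronegative; C–C bonds are 0.
C1 has one bond to C (0), one bond to H (-1), one bond to Br (+1), one bond to H (-1).
Oxidation state = 0 − 1 + 1 − 1 = -1.

-1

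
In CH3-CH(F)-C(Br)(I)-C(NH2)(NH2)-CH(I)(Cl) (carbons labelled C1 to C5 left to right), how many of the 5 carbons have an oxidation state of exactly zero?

1

Each bond to a more electronegative atom (O, N, halogen) counts +1, each bond to a less electronegative atom (H, metal, B, Si) counts −1, and each C–C bond counts 0. Tallying each carbon:
C1: 1C, 3H → 0 − 3 = -3
C2: 2C, 1H, 1F → 0 − 1 + 1 = 0
C3: 2C, 1Br, 1I → 0 + 1 + 1 = +2
C4: 2C, 2N → 0 + 2 = +2
C5: 1C, 1H, 1Cl, 1I → 0 − 1 + 1 + 1 = +1
1 carbon (C2) meets the condition.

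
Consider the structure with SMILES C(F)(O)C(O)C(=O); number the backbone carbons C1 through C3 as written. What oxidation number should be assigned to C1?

+1

C1 has one bond to C (0), one bond to H (-1), one bond to F (+1), one bond to O (+1).
Oxidation state = 0 − 1 + 1 + 1 = +1.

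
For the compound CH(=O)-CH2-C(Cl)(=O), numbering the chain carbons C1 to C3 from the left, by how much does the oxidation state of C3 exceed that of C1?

C3: 1C, 2O, 1Cl → 0 + 2 + 1 = +3
C1: 1C, 1H, 2O → 0 − 1 + 2 = +1
Difference: +3 − (+1) = +2.

+2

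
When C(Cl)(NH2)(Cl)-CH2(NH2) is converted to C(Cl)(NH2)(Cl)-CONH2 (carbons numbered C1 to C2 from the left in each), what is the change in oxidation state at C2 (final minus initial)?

+4

Before: C2 has 1 bond to C, 2 bonds to H, 1 bond to N → oxidation state -1.
After: C2 has 1 bond to C, 2 bonds to O, 1 bond to N → oxidation state +3.
Δ = +3 − (-1) = +4, so this is an oxidation at C2.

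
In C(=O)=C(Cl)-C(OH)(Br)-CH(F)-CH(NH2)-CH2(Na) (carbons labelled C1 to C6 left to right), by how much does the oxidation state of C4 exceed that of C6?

+3

C4: 2C, 1H, 1F → 0 − 1 + 1 = 0
C6: 1C, 2H, 1Na → 0 − 2 − 1 = -3
Difference: 0 − (-3) = +3.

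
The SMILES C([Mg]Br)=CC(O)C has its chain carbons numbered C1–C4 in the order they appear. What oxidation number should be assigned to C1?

Assign +1 per bond to O/N/halogen, −1 per bond to H or an electropositive element, and 0 per bond to carbon.
C1 has a double bond to C (2×0 = 0), one bond to Mg (-1), one bond to H (-1).
Oxidation state = 0 − 1 − 1 = -2.

-2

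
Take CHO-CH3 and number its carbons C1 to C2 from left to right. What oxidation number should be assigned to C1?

C1 has one bond to C (0), a double bond to O (2×+1 = +2), one bond to H (-1).
Oxidation state = 0 + 2 − 1 = +1.

+1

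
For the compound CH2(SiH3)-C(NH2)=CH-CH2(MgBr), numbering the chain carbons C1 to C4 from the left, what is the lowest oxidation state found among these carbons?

Bonds to more-electronegative neighbours contribute +1 each, bonds to H or metals contribute −1 each, and C–C bonds contribute 0. Tallying each carbon:
C1: 1C, 2H, 1Si → 0 − 2 − 1 = -3
C2: 3C, 1N → 0 + 1 = +1
C3: 3C, 1H → 0 − 1 = -1
C4: 1C, 2H, 1Mg → 0 − 2 − 1 = -3
The lowest value is -3.

-3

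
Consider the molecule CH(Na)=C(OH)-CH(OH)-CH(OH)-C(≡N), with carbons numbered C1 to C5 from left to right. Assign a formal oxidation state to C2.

+1

Each bond to a more electronegative atom (O, N, halogen) counts +1, each bond to a less electronegative atom (H, metal, B, Si) counts −1, and each C–C bond counts 0.
C2 has a double bond to C (2×0 = 0), one bond to C (0), one bond to O (+1).
Oxidation state = 0 + 0 + 1 = +1.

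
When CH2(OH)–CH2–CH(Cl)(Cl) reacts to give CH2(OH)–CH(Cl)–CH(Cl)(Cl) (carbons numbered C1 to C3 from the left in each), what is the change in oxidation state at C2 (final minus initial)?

+2

Before: C2 has 2 bonds to C, 2 bonds to H → oxidation state -2.
After: C2 has 2 bonds to C, 1 bond to H, 1 bond to Cl → oxidation state 0.
Δ = 0 − (-2) = +2, so this is an oxidation at C2.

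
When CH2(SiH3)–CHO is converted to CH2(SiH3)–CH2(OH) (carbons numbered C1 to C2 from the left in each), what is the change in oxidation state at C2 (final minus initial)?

Before: C2 has 1 bond to C, 1 bond to H, 2 bonds to O → oxidation state +1.
After: C2 has 1 bond to C, 2 bonds to H, 1 bond to O → oxidation state -1.
Δ = -1 − (+1) = -2, so this is a reduction at C2.

-2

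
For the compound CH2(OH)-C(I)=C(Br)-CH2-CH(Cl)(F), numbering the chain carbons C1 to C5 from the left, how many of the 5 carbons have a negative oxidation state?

Count +1 for every bond to an atom more electronegative than carbon and −1 for every bond to one less electronegative; C–C bonds are 0. Tallying each carbon:
C1: 1C, 2H, 1O → 0 − 2 + 1 = -1
C2: 3C, 1I → 0 + 1 = +1
C3: 3C, 1Br → 0 + 1 = +1
C4: 2C, 2H → 0 − 2 = -2
C5: 1C, 1H, 1F, 1Cl → 0 − 1 + 1 + 1 = +1
2 carbons (C1, C4) meet the condition.

2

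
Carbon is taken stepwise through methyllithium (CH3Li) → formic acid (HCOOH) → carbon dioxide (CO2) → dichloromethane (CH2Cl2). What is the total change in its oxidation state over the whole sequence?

Carbon oxidation states along the series — methyllithium: -4, formic acid: +2, carbon dioxide: +4, dichloromethane: 0.
Net change = 0 − (-4) = +4.

+4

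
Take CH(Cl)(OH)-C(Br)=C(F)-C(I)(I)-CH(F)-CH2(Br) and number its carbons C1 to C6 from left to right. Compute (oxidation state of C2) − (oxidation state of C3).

0

C2: 3C, 1Br → 0 + 1 = +1
C3: 3C, 1F → 0 + 1 = +1
Difference: +1 − (+1) = 0.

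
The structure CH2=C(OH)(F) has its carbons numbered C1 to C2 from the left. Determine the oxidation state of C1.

C1 has a double bond to C (2×0 = 0), one bond to H (-1), one bond to H (-1).
Oxidation state = 0 − 1 − 1 = -2.

-2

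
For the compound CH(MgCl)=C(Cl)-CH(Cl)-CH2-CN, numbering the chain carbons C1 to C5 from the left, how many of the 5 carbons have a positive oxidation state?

Tallying each carbon's bonds:
C1: 2C, 1H, 1Mg → 0 − 1 − 1 = -2
C2: 3C, 1Cl → 0 + 1 = +1
C3: 2C, 1H, 1Cl → 0 − 1 + 1 = 0
C4: 2C, 2H → 0 − 2 = -2
C5: 1C, 3N → 0 + 3 = +3
2 carbons (C2, C5) meet the condition.

2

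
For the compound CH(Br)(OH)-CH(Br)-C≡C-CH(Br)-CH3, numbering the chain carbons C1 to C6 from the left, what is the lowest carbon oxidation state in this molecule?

Bonds to more-electronegative neighbours contribute +1 each, bonds to H or metals contribute −1 each, and C–C bonds contribute 0. Tallying each carbon:
C1: 1C, 1H, 1O, 1Br → 0 − 1 + 1 + 1 = +1
C2: 2C, 1H, 1Br → 0 − 1 + 1 = 0
C3: 4C → 0 = 0
C4: 4C → 0 = 0
C5: 2C, 1H, 1Br → 0 − 1 + 1 = 0
C6: 1C, 3H → 0 − 3 = -3
The lowest value is -3.

-3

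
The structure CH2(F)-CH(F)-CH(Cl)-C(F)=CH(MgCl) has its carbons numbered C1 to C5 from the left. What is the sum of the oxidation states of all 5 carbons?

-2

Assign +1 per bond to O/N/halogen, −1 per bond to H or an electropositive element, and 0 per bond to carbon. Tallying each carbon:
C1: 1C, 2H, 1F → 0 − 2 + 1 = -1
C2: 2C, 1H, 1F → 0 − 1 + 1 = 0
C3: 2C, 1H, 1Cl → 0 − 1 + 1 = 0
C4: 3C, 1F → 0 + 1 = +1
C5: 2C, 1H, 1Mg → 0 − 1 − 1 = -2
Sum = -1 + 0 + 0 + 1 − 2 = -2.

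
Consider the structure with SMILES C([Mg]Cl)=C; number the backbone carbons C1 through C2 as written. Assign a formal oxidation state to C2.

-2

Assign +1 per bond to O/N/halogen, −1 per bond to H or an electropositive element, and 0 per bond to carbon.
C2 has a double bond to C (2×0 = 0), one bond to H (-1), one bond to H (-1).
Oxidation state = 0 − 1 − 1 = -2.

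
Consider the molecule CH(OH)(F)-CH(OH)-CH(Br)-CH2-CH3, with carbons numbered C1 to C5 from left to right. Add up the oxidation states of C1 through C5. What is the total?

-4

Tallying each carbon's bonds:
C1: 1C, 1H, 1O, 1F → 0 − 1 + 1 + 1 = +1
C2: 2C, 1H, 1O → 0 − 1 + 1 = 0
C3: 2C, 1H, 1Br → 0 − 1 + 1 = 0
C4: 2C, 2H → 0 − 2 = -2
C5: 1C, 3H → 0 − 3 = -3
Sum = +1 + 0 + 0 − 2 − 3 = -4.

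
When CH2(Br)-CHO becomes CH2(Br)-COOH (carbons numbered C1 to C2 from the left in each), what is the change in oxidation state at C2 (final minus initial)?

Before: C2 has 1 bond to C, 1 bond to H, 2 bonds to O → oxidation state +1.
After: C2 has 1 bond to C, 3 bonds to O → oxidation state +3.
Δ = +3 − (+1) = +2, so this is an oxidation at C2.

+2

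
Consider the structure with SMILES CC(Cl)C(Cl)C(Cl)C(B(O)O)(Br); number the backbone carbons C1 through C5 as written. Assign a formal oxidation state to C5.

-1

C5 has one bond to C (0), one bond to B (-1), one bond to H (-1), one bond to Br (+1).
Oxidation state = 0 − 1 − 1 + 1 = -1.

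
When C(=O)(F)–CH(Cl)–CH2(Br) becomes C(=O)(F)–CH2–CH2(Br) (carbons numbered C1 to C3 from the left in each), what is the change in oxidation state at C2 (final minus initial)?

Before: C2 has 2 bonds to C, 1 bond to H, 1 bond to Cl → oxidation state 0.
After: C2 has 2 bonds to C, 2 bonds to H → oxidation state -2.
Δ = -2 − (0) = -2, so this is a reduction at C2.

-2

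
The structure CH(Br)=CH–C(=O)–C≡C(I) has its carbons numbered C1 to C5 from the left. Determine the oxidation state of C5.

+1

C5 has a triple bond to C (3×0 = 0), one bond to I (+1).
Oxidation state = 0 + 1 = +1.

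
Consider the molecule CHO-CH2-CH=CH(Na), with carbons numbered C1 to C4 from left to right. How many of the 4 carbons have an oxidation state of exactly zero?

Count +1 for every bond to an atom more electronegative than carbon and −1 for every bond to one less electronegative; C–C bonds are 0. Tallying each carbon:
C1: 1C, 1H, 2O → 0 − 1 + 2 = +1
C2: 2C, 2H → 0 − 2 = -2
C3: 3C, 1H → 0 − 1 = -1
C4: 2C, 1H, 1Na → 0 − 1 − 1 = -2
0 carbons meet the condition.

0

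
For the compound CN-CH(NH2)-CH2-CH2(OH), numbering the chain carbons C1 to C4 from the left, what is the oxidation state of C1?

Count +1 for every bond to an atom more electronegative than carbon and −1 for every bond to one less electronegative; C–C bonds are 0.
C1 has one bond to C (0), a triple bond to N (3×+1 = +3).
Oxidation state = 0 + 3 = +3.

+3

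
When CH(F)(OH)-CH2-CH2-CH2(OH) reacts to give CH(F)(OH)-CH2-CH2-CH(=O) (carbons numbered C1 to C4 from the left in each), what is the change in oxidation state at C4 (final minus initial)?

Before: C4 has 1 bond to C, 2 bonds to H, 1 bond to O → oxidation state -1.
After: C4 has 1 bond to C, 1 bond to H, 2 bonds to O → oxidation state +1.
Δ = +1 − (-1) = +2, so this is an oxidation at C4.

+2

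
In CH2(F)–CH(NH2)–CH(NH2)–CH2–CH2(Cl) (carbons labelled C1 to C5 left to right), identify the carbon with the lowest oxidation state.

Count +1 for every bond to an atom more electronegative than carbon and −1 for every bond to one less electronegative; C–C bonds are 0. Tallying each carbon:
C1: 1C, 2H, 1F → 0 − 2 + 1 = -1
C2: 2C, 1H, 1N → 0 − 1 + 1 = 0
C3: 2C, 1H, 1N → 0 − 1 + 1 = 0
C4: 2C, 2H → 0 − 2 = -2
C5: 1C, 2H, 1Cl → 0 − 2 + 1 = -1
The most reduced carbon is C4 at -2.

C4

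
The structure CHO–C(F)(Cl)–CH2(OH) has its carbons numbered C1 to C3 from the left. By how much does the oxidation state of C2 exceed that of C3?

C2: 2C, 1F, 1Cl → 0 + 1 + 1 = +2
C3: 1C, 2H, 1O → 0 − 2 + 1 = -1
Difference: +2 − (-1) = +3.

+3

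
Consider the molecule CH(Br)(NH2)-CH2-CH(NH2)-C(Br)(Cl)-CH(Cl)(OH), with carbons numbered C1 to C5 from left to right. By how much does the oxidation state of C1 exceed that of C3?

C1: 1C, 1H, 1N, 1Br → 0 − 1 + 1 + 1 = +1
C3: 2C, 1H, 1N → 0 − 1 + 1 = 0
Difference: +1 − (0) = +1.

+1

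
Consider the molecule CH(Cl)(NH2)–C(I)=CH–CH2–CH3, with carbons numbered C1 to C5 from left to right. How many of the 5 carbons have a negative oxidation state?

3

Tallying each carbon's bonds:
C1: 1C, 1H, 1N, 1Cl → 0 − 1 + 1 + 1 = +1
C2: 3C, 1I → 0 + 1 = +1
C3: 3C, 1H → 0 − 1 = -1
C4: 2C, 2H → 0 − 2 = -2
C5: 1C, 3H → 0 − 3 = -3
3 carbons (C3, C4, C5) meet the condition.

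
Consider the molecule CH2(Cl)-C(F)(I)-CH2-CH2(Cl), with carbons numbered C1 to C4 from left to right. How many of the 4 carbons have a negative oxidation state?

Each bond to a more electronegative atom (O, N, halogen) counts +1, each bond to a less electronegative atom (H, metal, B, Si) counts −1, and each C–C bond counts 0. Tallying each carbon:
C1: 1C, 2H, 1Cl → 0 − 2 + 1 = -1
C2: 2C, 1F, 1I → 0 + 1 + 1 = +2
C3: 2C, 2H → 0 − 2 = -2
C4: 1C, 2H, 1Cl → 0 − 2 + 1 = -1
3 carbons (C1, C3, C4) meet the condition.

3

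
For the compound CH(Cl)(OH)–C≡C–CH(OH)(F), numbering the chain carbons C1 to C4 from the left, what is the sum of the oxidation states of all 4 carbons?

+2

Tallying each carbon's bonds:
C1: 1C, 1H, 1O, 1Cl → 0 − 1 + 1 + 1 = +1
C2: 4C → 0 = 0
C3: 4C → 0 = 0
C4: 1C, 1H, 1O, 1F → 0 − 1 + 1 + 1 = +1
Sum = +1 + 0 + 0 + 1 = +2.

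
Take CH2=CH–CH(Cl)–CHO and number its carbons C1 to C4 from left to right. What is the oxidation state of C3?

0

C3 has one bond to C (0), one bond to C (0), one bond to Cl (+1), one bond to H (-1).
Oxidation state = 0 + 0 + 1 − 1 = 0.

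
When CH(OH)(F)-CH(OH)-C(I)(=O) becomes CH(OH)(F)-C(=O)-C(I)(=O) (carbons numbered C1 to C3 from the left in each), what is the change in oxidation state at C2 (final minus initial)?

Before: C2 has 2 bonds to C, 1 bond to H, 1 bond to O → oxidation state 0.
After: C2 has 2 bonds to C, 2 bonds to O → oxidation state +2.
Δ = +2 − (0) = +2, so this is an oxidation at C2.

+2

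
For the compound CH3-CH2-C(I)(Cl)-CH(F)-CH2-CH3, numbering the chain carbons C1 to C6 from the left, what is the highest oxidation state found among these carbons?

Tallying each carbon's bonds:
C1: 1C, 3H → 0 − 3 = -3
C2: 2C, 2H → 0 − 2 = -2
C3: 2C, 1Cl, 1I → 0 + 1 + 1 = +2
C4: 2C, 1H, 1F → 0 − 1 + 1 = 0
C5: 2C, 2H → 0 − 2 = -2
C6: 1C, 3H → 0 − 3 = -3
The highest value is +2.

+2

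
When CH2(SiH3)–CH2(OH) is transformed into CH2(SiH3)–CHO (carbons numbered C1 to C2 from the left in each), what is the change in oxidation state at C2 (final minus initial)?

Before: C2 has 1 bond to C, 2 bonds to H, 1 bond to O → oxidation state -1.
After: C2 has 1 bond to C, 1 bond to H, 2 bonds to O → oxidation state +1.
Δ = +1 − (-1) = +2, so this is an oxidation at C2.

+2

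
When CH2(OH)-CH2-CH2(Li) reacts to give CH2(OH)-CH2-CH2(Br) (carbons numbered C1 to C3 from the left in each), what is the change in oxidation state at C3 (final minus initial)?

Before: C3 has 1 bond to C, 2 bonds to H, 1 bond to Li → oxidation state -3.
After: C3 has 1 bond to C, 2 bonds to H, 1 bond to Br → oxidation state -1.
Δ = -1 − (-3) = +2, so this is an oxidation at C3.

+2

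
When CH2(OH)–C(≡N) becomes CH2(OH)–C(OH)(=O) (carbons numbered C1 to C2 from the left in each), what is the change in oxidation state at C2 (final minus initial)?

0

Before: C2 has 1 bond to C, 3 bonds to N → oxidation state +3.
After: C2 has 1 bond to C, 3 bonds to O → oxidation state +3.
Δ = +3 − (+3) = 0, so no net redox change at C2.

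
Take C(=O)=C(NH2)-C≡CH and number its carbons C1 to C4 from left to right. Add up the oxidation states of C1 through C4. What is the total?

Assign +1 per bond to O/N/halogen, −1 per bond to H or an electropositive element, and 0 per bond to carbon. Tallying each carbon:
C1: 2C, 2O → 0 + 2 = +2
C2: 3C, 1N → 0 + 1 = +1
C3: 4C → 0 = 0
C4: 3C, 1H → 0 − 1 = -1
Sum = +2 + 1 + 0 − 1 = +2.

+2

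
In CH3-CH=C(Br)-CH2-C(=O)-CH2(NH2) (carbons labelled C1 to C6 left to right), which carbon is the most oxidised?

C5

Bonds to more-electronegative neighbours contribute +1 each, bonds to H or metals contribute −1 each, and C–C bonds contribute 0. Tallying each carbon:
C1: 1C, 3H → 0 − 3 = -3
C2: 3C, 1H → 0 − 1 = -1
C3: 3C, 1Br → 0 + 1 = +1
C4: 2C, 2H → 0 − 2 = -2
C5: 2C, 2O → 0 + 2 = +2
C6: 1C, 2H, 1N → 0 − 2 + 1 = -1
The most oxidised carbon is C5 at +2.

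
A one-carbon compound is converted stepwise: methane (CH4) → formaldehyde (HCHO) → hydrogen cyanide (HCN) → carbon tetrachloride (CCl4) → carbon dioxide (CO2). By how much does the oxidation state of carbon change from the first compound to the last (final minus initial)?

Carbon oxidation states along the series — methane: -4, formaldehyde: 0, hydrogen cyanide: +2, carbon tetrachloride: +4, carbon dioxide: +4.
Net change = +4 − (-4) = +8.

+8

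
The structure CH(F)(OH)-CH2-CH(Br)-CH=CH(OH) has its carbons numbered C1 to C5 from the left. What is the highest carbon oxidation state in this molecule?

+1

Tallying each carbon's bonds:
C1: 1C, 1H, 1O, 1F → 0 − 1 + 1 + 1 = +1
C2: 2C, 2H → 0 − 2 = -2
C3: 2C, 1H, 1Br → 0 − 1 + 1 = 0
C4: 3C, 1H → 0 − 1 = -1
C5: 2C, 1H, 1O → 0 − 1 + 1 = 0
The highest value is +1.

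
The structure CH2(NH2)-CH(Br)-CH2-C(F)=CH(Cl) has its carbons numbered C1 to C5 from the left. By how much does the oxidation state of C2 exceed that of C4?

C2: 2C, 1H, 1Br → 0 − 1 + 1 = 0
C4: 3C, 1F → 0 + 1 = +1
Difference: 0 − (+1) = -1.

-1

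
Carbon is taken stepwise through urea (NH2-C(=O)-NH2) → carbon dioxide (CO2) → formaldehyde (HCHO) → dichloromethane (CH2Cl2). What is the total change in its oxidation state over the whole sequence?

-4

Carbon oxidation states along the series — urea: +4, carbon dioxide: +4, formaldehyde: 0, dichloromethane: 0.
Net change = 0 − (+4) = -4.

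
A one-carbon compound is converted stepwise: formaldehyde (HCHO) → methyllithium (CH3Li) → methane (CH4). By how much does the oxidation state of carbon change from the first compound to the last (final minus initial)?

-4

Carbon oxidation states along the series — formaldehyde: 0, methyllithium: -4, methane: -4.
Net change = -4 − (0) = -4.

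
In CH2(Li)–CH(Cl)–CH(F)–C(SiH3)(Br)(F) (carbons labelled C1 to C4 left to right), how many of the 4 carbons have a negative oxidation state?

Tallying each carbon's bonds:
C1: 1C, 2H, 1Li → 0 − 2 − 1 = -3
C2: 2C, 1H, 1Cl → 0 − 1 + 1 = 0
C3: 2C, 1H, 1F → 0 − 1 + 1 = 0
C4: 1C, 1F, 1Br, 1Si → 0 + 1 + 1 − 1 = +1
1 carbon (C1) meets the condition.

1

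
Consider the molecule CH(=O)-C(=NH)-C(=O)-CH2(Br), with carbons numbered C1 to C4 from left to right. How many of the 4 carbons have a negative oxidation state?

Tallying each carbon's bonds:
C1: 1C, 1H, 2O → 0 − 1 + 2 = +1
C2: 2C, 2N → 0 + 2 = +2
C3: 2C, 2O → 0 + 2 = +2
C4: 1C, 2H, 1Br → 0 − 2 + 1 = -1
1 carbon (C4) meets the condition.

1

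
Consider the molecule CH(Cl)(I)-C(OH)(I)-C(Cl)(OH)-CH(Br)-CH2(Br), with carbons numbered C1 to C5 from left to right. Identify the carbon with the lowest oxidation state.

Count +1 for every bond to an atom more electronegative than carbon and −1 for every bond to one less electronegative; C–C bonds are 0. Tallying each carbon:
C1: 1C, 1H, 1Cl, 1I → 0 − 1 + 1 + 1 = +1
C2: 2C, 1O, 1I → 0 + 1 + 1 = +2
C3: 2C, 1O, 1Cl → 0 + 1 + 1 = +2
C4: 2C, 1H, 1Br → 0 − 1 + 1 = 0
C5: 1C, 2H, 1Br → 0 − 2 + 1 = -1
The most reduced carbon is C5 at -1.

C5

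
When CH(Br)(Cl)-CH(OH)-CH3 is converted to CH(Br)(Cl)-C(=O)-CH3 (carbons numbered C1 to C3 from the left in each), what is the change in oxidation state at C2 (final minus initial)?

+2

Before: C2 has 2 bonds to C, 1 bond to H, 1 bond to O → oxidation state 0.
After: C2 has 2 bonds to C, 2 bonds to O → oxidation state +2.
Δ = +2 − (0) = +2, so this is an oxidation at C2.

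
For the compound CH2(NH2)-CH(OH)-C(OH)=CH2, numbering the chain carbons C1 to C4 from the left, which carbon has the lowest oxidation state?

Bonds to more-electronegative neighbours contribute +1 each, bonds to H or metals contribute −1 each, and C–C bonds contribute 0. Tallying each carbon:
C1: 1C, 2H, 1N → 0 − 2 + 1 = -1
C2: 2C, 1H, 1O → 0 − 1 + 1 = 0
C3: 3C, 1O → 0 + 1 = +1
C4: 2C, 2H → 0 − 2 = -2
The most reduced carbon is C4 at -2.

C4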